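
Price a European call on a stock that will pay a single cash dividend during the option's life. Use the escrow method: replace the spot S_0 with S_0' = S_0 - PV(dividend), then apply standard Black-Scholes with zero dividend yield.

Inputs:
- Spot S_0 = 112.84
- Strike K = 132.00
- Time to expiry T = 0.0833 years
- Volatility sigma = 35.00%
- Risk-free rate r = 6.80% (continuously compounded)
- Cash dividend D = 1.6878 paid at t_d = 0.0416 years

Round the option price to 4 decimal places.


Answer: Price = 0.2545

Derivation:
PV(D) = D * exp(-r * t_d) = 1.6878 * 0.99717520 = 1.68303230
S_0' = S_0 - PV(D) = 112.8400 - 1.68303230 = 111.15696770
d1 = (ln(S_0'/K) + (r + sigma^2/2)*T) / (sigma*sqrt(T)) = -1.59471699
d2 = d1 - sigma*sqrt(T) = -1.69573308
exp(-rT) = 0.99435161
N(d1) = 0.05538777; N(d2) = 0.04496822
C = S_0' * N(d1) - K * exp(-rT) * N(d2) = 111.15696770 * 0.05538777 - 132.0000 * 0.99435161 * 0.04496822 = 0.2545


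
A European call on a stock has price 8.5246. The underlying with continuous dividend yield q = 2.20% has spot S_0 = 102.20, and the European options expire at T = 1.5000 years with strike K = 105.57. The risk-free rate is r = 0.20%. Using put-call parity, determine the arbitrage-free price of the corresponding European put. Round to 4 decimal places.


Answer: Put price = 14.8959

Derivation:
Put-call parity: C - P = S_0 * exp(-qT) - K * exp(-rT).
S_0 * exp(-qT) = 102.2000 * 0.96753856 = 98.88244079
K * exp(-rT) = 105.5700 * 0.99700450 = 105.25376459
P = C - S*exp(-qT) + K*exp(-rT)
P = 8.5246 - 98.88244079 + 105.25376459 = 14.8959


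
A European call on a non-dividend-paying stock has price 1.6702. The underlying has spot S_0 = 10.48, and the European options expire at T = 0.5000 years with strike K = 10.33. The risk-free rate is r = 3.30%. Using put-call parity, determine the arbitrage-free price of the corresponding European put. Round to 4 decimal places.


Answer: Put price = 1.3512

Derivation:
Put-call parity: C - P = S_0 * exp(-qT) - K * exp(-rT).
S_0 * exp(-qT) = 10.4800 * 1.00000000 = 10.48000000
K * exp(-rT) = 10.3300 * 0.98363538 = 10.16095347
P = C - S*exp(-qT) + K*exp(-rT)
P = 1.6702 - 10.48000000 + 10.16095347 = 1.3512


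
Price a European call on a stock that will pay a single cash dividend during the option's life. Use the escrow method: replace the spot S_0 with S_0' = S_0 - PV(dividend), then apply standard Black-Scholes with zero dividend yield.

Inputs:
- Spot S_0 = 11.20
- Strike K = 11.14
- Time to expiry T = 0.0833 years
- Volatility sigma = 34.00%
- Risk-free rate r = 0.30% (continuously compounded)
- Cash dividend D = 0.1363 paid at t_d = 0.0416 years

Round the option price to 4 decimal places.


Answer: Price = 0.3986

Derivation:
PV(D) = D * exp(-r * t_d) = 0.1363 * 0.99987521 = 0.13628299
S_0' = S_0 - PV(D) = 11.2000 - 0.13628299 = 11.06371701
d1 = (ln(S_0'/K) + (r + sigma^2/2)*T) / (sigma*sqrt(T)) = -0.01841006
d2 = d1 - sigma*sqrt(T) = -0.11653998
exp(-rT) = 0.99975013
N(d1) = 0.49265586; N(d2) = 0.45361230
C = S_0' * N(d1) - K * exp(-rT) * N(d2) = 11.06371701 * 0.49265586 - 11.1400 * 0.99975013 * 0.45361230 = 0.3986


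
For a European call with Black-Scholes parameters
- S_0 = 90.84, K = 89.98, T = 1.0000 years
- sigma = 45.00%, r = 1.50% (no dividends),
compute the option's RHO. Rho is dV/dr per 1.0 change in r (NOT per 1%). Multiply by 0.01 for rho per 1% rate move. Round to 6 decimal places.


d1 = 0.2794717641; d2 = -0.1705282359
phi(d1) = 0.3836629805; exp(-qT) = 1.0000000000; exp(-rT) = 0.9851119396
N(d2) = 0.4322973652
Rho = K*T*exp(-rT)*N(d2) = 89.9800 * 1.0000 * 0.9851119396 * 0.4322973652 = 38.318999

Answer: Rho = 38.318999


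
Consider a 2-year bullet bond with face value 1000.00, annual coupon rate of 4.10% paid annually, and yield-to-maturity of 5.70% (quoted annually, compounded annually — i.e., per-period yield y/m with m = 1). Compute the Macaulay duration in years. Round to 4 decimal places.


Answer: Macaulay duration = 1.9600 years

Derivation:
Coupon per period c = face * coupon_rate / m = 41.000000
Periods per year m = 1; per-period yield y/m = 0.057000
Number of cashflows N = 2
Cashflows (t years, CF_t, discount factor 1/(1+y/m)^(m*t), PV):
  t = 1.0000: CF_t = 41.000000, DF = 0.946074, PV = 38.789026
  t = 2.0000: CF_t = 1041.000000, DF = 0.895056, PV = 931.752904
Price P = sum_t PV_t = 970.541929
Macaulay numerator sum_t t * PV_t:
  t * PV_t at t = 1.0000: 38.789026
  t * PV_t at t = 2.0000: 1863.505808
Macaulay duration D = (sum_t t * PV_t) / P = 1902.294833 / 970.541929 = 1.960034


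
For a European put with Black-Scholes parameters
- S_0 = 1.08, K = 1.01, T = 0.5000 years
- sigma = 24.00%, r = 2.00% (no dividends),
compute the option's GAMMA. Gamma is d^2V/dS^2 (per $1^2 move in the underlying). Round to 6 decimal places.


Answer: Gamma = 1.882729

Derivation:
d1 = 0.5386427760; d2 = 0.3689371485
phi(d1) = 0.3450704937; exp(-qT) = 1.0000000000; exp(-rT) = 0.9900498337
Gamma = exp(-qT) * phi(d1) / (S * sigma * sqrt(T)) = 1.0000000000 * 0.3450704937 / (1.0800 * 0.2400 * 0.7071067812) = 1.882729


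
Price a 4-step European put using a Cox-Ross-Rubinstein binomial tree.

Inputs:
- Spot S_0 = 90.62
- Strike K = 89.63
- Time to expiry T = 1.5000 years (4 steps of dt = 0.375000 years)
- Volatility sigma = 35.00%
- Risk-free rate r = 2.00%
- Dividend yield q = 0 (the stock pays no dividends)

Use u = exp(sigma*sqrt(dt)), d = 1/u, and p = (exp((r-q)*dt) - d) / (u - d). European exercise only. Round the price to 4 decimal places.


dt = T/N = 0.375000
u = exp(sigma*sqrt(dt)) = 1.239032; d = 1/u = 0.807082
p = (exp((r-q)*dt) - d) / (u - d) = 0.464050
Discount per step: exp(-r*dt) = 0.992528
Stock lattice S(k, i) with i counting down-moves:
  k=0: S(0,0) = 90.6200
  k=1: S(1,0) = 112.2811; S(1,1) = 73.1377
  k=2: S(2,0) = 139.1198; S(2,1) = 90.6200; S(2,2) = 59.0281
  k=3: S(3,0) = 172.3739; S(3,1) = 112.2811; S(3,2) = 73.1377; S(3,3) = 47.6405
  k=4: S(4,0) = 213.5768; S(4,1) = 139.1198; S(4,2) = 90.6200; S(4,3) = 59.0281; S(4,4) = 38.4498
Terminal payoffs V(N, i) = max(K - S_T, 0):
  V(4,0) = 0.000000; V(4,1) = 0.000000; V(4,2) = 0.000000; V(4,3) = 30.601863; V(4,4) = 51.180199
Backward induction: V(k, i) = exp(-r*dt) * [p * V(k+1, i) + (1-p) * V(k+1, i+1)].
  V(3,0) = exp(-r*dt) * [p*0.000000 + (1-p)*0.000000] = 0.000000
  V(3,1) = exp(-r*dt) * [p*0.000000 + (1-p)*0.000000] = 0.000000
  V(3,2) = exp(-r*dt) * [p*0.000000 + (1-p)*30.601863] = 16.278521
  V(3,3) = exp(-r*dt) * [p*30.601863 + (1-p)*51.180199] = 41.319759
  V(2,0) = exp(-r*dt) * [p*0.000000 + (1-p)*0.000000] = 0.000000
  V(2,1) = exp(-r*dt) * [p*0.000000 + (1-p)*16.278521] = 8.659285
  V(2,2) = exp(-r*dt) * [p*16.278521 + (1-p)*41.319759] = 29.477461
  V(1,0) = exp(-r*dt) * [p*0.000000 + (1-p)*8.659285] = 4.606267
  V(1,1) = exp(-r*dt) * [p*8.659285 + (1-p)*29.477461] = 19.668717
  V(0,0) = exp(-r*dt) * [p*4.606267 + (1-p)*19.668717] = 12.584250

Answer: Price = V(0,0) = 12.5843


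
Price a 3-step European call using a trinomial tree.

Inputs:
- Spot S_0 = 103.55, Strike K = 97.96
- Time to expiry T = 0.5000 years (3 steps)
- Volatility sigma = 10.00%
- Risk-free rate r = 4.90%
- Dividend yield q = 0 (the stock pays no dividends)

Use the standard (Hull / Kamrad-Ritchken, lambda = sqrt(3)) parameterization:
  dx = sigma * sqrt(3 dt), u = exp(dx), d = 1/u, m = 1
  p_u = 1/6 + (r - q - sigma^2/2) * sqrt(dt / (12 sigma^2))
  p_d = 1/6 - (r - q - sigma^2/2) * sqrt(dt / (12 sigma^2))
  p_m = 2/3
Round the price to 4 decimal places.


dt = T/N = 0.166667; dx = sigma*sqrt(3*dt) = 0.070711
u = exp(dx) = 1.073271; d = 1/u = 0.931731
p_u = 0.218521, p_m = 0.666667, p_d = 0.114812
Discount per step: exp(-r*dt) = 0.991867
Stock lattice S(k, j) with j the centered position index:
  k=0: S(0,+0) = 103.5500
  k=1: S(1,-1) = 96.4808; S(1,+0) = 103.5500; S(1,+1) = 111.1372
  k=2: S(2,-2) = 89.8942; S(2,-1) = 96.4808; S(2,+0) = 103.5500; S(2,+1) = 111.1372; S(2,+2) = 119.2803
  k=3: S(3,-3) = 83.7572; S(3,-2) = 89.8942; S(3,-1) = 96.4808; S(3,+0) = 103.5500; S(3,+1) = 111.1372; S(3,+2) = 119.2803; S(3,+3) = 128.0200
Terminal payoffs V(N, j) = max(S_T - K, 0):
  V(3,-3) = 0.000000; V(3,-2) = 0.000000; V(3,-1) = 0.000000; V(3,+0) = 5.590000; V(3,+1) = 13.177177; V(3,+2) = 21.320271; V(3,+3) = 30.060015
Backward induction: V(k, j) = exp(-r*dt) * [p_u * V(k+1, j+1) + p_m * V(k+1, j) + p_d * V(k+1, j-1)]
  V(2,-2) = exp(-r*dt) * [p_u*0.000000 + p_m*0.000000 + p_d*0.000000] = 0.000000
  V(2,-1) = exp(-r*dt) * [p_u*5.590000 + p_m*0.000000 + p_d*0.000000] = 1.211598
  V(2,+0) = exp(-r*dt) * [p_u*13.177177 + p_m*5.590000 + p_d*0.000000] = 6.552428
  V(2,+1) = exp(-r*dt) * [p_u*21.320271 + p_m*13.177177 + p_d*5.590000] = 13.970952
  V(2,+2) = exp(-r*dt) * [p_u*30.060015 + p_m*21.320271 + p_d*13.177177] = 22.113828
  V(1,-1) = exp(-r*dt) * [p_u*6.552428 + p_m*1.211598 + p_d*0.000000] = 2.221361
  V(1,+0) = exp(-r*dt) * [p_u*13.970952 + p_m*6.552428 + p_d*1.211598] = 7.498849
  V(1,+1) = exp(-r*dt) * [p_u*22.113828 + p_m*13.970952 + p_d*6.552428] = 14.777429
  V(0,+0) = exp(-r*dt) * [p_u*14.777429 + p_m*7.498849 + p_d*2.221361] = 8.414454

Answer: Price = V(0,0) = 8.4145


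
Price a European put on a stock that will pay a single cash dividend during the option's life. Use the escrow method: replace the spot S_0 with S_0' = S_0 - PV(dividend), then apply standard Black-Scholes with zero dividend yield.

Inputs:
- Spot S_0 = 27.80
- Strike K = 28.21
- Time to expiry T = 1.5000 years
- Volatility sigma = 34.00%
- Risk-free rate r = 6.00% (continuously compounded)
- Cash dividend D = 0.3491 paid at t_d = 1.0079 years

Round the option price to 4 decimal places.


Answer: Price = 3.5971

Derivation:
PV(D) = D * exp(-r * t_d) = 0.3491 * 0.94131824 = 0.32861420
S_0' = S_0 - PV(D) = 27.8000 - 0.32861420 = 27.47138580
d1 = (ln(S_0'/K) + (r + sigma^2/2)*T) / (sigma*sqrt(T)) = 0.36062354
d2 = d1 - sigma*sqrt(T) = -0.05578972
exp(-rT) = 0.91393119
N(-d1) = 0.35919045; N(-d2) = 0.52224534
P = K * exp(-rT) * N(-d2) - S_0' * N(-d1) = 28.2100 * 0.91393119 * 0.52224534 - 27.47138580 * 0.35919045 = 3.5971


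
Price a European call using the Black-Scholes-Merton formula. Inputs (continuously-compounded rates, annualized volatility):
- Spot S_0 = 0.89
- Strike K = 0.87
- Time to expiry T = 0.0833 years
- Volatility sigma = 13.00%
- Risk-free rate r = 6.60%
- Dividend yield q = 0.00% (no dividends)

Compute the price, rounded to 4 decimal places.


Answer: Price = 0.0291

Derivation:
d1 = (ln(S/K) + (r - q + 0.5*sigma^2) * T) / (sigma * sqrt(T)) = 0.77104837
d2 = d1 - sigma * sqrt(T) = 0.73352810
exp(-rT) = 0.99451729; exp(-qT) = 1.00000000
C = S_0 * exp(-qT) * N(d1) - K * exp(-rT) * N(d2)
N(d1) = 0.77966087; N(d2) = 0.76838180
C = 0.8900 * 1.00000000 * 0.77966087 - 0.8700 * 0.99451729 * 0.76838180 = 0.0291


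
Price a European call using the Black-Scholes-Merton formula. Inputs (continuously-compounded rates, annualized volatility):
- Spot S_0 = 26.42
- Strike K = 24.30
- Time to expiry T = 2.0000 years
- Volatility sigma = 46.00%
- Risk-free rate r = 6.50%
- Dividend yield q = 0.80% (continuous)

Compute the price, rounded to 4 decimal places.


d1 = (ln(S/K) + (r - q + 0.5*sigma^2) * T) / (sigma * sqrt(T)) = 0.62908669
d2 = d1 - sigma * sqrt(T) = -0.02145155
exp(-rT) = 0.87809543; exp(-qT) = 0.98412732
C = S_0 * exp(-qT) * N(d1) - K * exp(-rT) * N(d2)
N(d1) = 0.73535385; N(d2) = 0.49144273
C = 26.4200 * 0.98412732 * 0.73535385 - 24.3000 * 0.87809543 * 0.49144273 = 8.6334

Answer: Price = 8.6334


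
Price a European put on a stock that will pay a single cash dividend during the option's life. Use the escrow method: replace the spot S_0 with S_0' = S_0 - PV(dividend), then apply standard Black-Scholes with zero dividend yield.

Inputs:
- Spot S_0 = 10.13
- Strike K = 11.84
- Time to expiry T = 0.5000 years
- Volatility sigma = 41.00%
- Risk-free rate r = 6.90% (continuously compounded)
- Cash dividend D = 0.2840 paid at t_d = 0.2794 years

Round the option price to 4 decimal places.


PV(D) = D * exp(-r * t_d) = 0.2840 * 0.98090604 = 0.27857732
S_0' = S_0 - PV(D) = 10.1300 - 0.27857732 = 9.85142268
d1 = (ln(S_0'/K) + (r + sigma^2/2)*T) / (sigma*sqrt(T)) = -0.37025749
d2 = d1 - sigma*sqrt(T) = -0.66017127
exp(-rT) = 0.96608834
N(-d1) = 0.64440468; N(-d2) = 0.74542804
P = K * exp(-rT) * N(-d2) - S_0' * N(-d1) = 11.8400 * 0.96608834 * 0.74542804 - 9.85142268 * 0.64440468 = 2.1783

Answer: Price = 2.1783


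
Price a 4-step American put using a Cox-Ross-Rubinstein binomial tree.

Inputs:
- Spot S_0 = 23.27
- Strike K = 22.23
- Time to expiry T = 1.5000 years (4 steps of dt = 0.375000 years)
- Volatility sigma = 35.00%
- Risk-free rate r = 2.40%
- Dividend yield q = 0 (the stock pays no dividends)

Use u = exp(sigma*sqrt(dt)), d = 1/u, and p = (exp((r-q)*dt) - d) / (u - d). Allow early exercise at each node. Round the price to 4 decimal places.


Answer: Price = V(0,0) = 2.9323

Derivation:
dt = T/N = 0.375000
u = exp(sigma*sqrt(dt)) = 1.239032; d = 1/u = 0.807082
p = (exp((r-q)*dt) - d) / (u - d) = 0.467551
Discount per step: exp(-r*dt) = 0.991040
Stock lattice S(k, i) with i counting down-moves:
  k=0: S(0,0) = 23.2700
  k=1: S(1,0) = 28.8323; S(1,1) = 18.7808
  k=2: S(2,0) = 35.7241; S(2,1) = 23.2700; S(2,2) = 15.1576
  k=3: S(3,0) = 44.2633; S(3,1) = 28.8323; S(3,2) = 18.7808; S(3,3) = 12.2334
  k=4: S(4,0) = 54.8436; S(4,1) = 35.7241; S(4,2) = 23.2700; S(4,3) = 15.1576; S(4,4) = 9.8734
Terminal payoffs V(N, i) = max(K - S_T, 0):
  V(4,0) = 0.000000; V(4,1) = 0.000000; V(4,2) = 0.000000; V(4,3) = 7.072366; V(4,4) = 12.356607
Backward induction: V(k, i) = exp(-r*dt) * [p * V(k+1, i) + (1-p) * V(k+1, i+1)]; then take max(V_cont, immediate exercise) for American.
  V(3,0) = exp(-r*dt) * [p*0.000000 + (1-p)*0.000000] = 0.000000; exercise = 0.000000; V(3,0) = max -> 0.000000
  V(3,1) = exp(-r*dt) * [p*0.000000 + (1-p)*0.000000] = 0.000000; exercise = 0.000000; V(3,1) = max -> 0.000000
  V(3,2) = exp(-r*dt) * [p*0.000000 + (1-p)*7.072366] = 3.731933; exercise = 3.449208; V(3,2) = max -> 3.731933
  V(3,3) = exp(-r*dt) * [p*7.072366 + (1-p)*12.356607] = 9.797379; exercise = 9.996551; V(3,3) = max -> 9.996551
  V(2,0) = exp(-r*dt) * [p*0.000000 + (1-p)*0.000000] = 0.000000; exercise = 0.000000; V(2,0) = max -> 0.000000
  V(2,1) = exp(-r*dt) * [p*0.000000 + (1-p)*3.731933] = 1.969259; exercise = 0.000000; V(2,1) = max -> 1.969259
  V(2,2) = exp(-r*dt) * [p*3.731933 + (1-p)*9.996551] = 7.004198; exercise = 7.072366; V(2,2) = max -> 7.072366
  V(1,0) = exp(-r*dt) * [p*0.000000 + (1-p)*1.969259] = 1.039135; exercise = 0.000000; V(1,0) = max -> 1.039135
  V(1,1) = exp(-r*dt) * [p*1.969259 + (1-p)*7.072366] = 4.644413; exercise = 3.449208; V(1,1) = max -> 4.644413
  V(0,0) = exp(-r*dt) * [p*1.039135 + (1-p)*4.644413] = 2.932251; exercise = 0.000000; V(0,0) = max -> 2.932251


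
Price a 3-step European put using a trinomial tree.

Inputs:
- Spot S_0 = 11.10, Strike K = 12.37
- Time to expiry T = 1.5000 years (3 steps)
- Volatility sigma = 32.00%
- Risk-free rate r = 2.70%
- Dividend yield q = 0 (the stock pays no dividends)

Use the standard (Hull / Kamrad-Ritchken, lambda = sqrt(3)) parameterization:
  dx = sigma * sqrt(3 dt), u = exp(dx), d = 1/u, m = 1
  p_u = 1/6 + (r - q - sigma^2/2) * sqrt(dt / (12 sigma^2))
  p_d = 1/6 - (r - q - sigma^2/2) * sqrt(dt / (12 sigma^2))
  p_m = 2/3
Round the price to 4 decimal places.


Answer: Price = V(0,0) = 2.2183

Derivation:
dt = T/N = 0.500000; dx = sigma*sqrt(3*dt) = 0.391918
u = exp(dx) = 1.479817; d = 1/u = 0.675759
p_u = 0.151230, p_m = 0.666667, p_d = 0.182104
Discount per step: exp(-r*dt) = 0.986591
Stock lattice S(k, j) with j the centered position index:
  k=0: S(0,+0) = 11.1000
  k=1: S(1,-1) = 7.5009; S(1,+0) = 11.1000; S(1,+1) = 16.4260
  k=2: S(2,-2) = 5.0688; S(2,-1) = 7.5009; S(2,+0) = 11.1000; S(2,+1) = 16.4260; S(2,+2) = 24.3074
  k=3: S(3,-3) = 3.4253; S(3,-2) = 5.0688; S(3,-1) = 7.5009; S(3,+0) = 11.1000; S(3,+1) = 16.4260; S(3,+2) = 24.3074; S(3,+3) = 35.9705
Terminal payoffs V(N, j) = max(K - S_T, 0):
  V(3,-3) = 8.944697; V(3,-2) = 7.301178; V(3,-1) = 4.869072; V(3,+0) = 1.270000; V(3,+1) = 0.000000; V(3,+2) = 0.000000; V(3,+3) = 0.000000
Backward induction: V(k, j) = exp(-r*dt) * [p_u * V(k+1, j+1) + p_m * V(k+1, j) + p_d * V(k+1, j-1)]
  V(2,-2) = exp(-r*dt) * [p_u*4.869072 + p_m*7.301178 + p_d*8.944697] = 7.135677
  V(2,-1) = exp(-r*dt) * [p_u*1.270000 + p_m*4.869072 + p_d*7.301178] = 4.703749
  V(2,+0) = exp(-r*dt) * [p_u*0.000000 + p_m*1.270000 + p_d*4.869072] = 1.710099
  V(2,+1) = exp(-r*dt) * [p_u*0.000000 + p_m*0.000000 + p_d*1.270000] = 0.228170
  V(2,+2) = exp(-r*dt) * [p_u*0.000000 + p_m*0.000000 + p_d*0.000000] = 0.000000
  V(1,-1) = exp(-r*dt) * [p_u*1.710099 + p_m*4.703749 + p_d*7.135677] = 4.630941
  V(1,+0) = exp(-r*dt) * [p_u*0.228170 + p_m*1.710099 + p_d*4.703749] = 2.003906
  V(1,+1) = exp(-r*dt) * [p_u*0.000000 + p_m*0.228170 + p_d*1.710099] = 0.457313
  V(0,+0) = exp(-r*dt) * [p_u*0.457313 + p_m*2.003906 + p_d*4.630941] = 2.218258


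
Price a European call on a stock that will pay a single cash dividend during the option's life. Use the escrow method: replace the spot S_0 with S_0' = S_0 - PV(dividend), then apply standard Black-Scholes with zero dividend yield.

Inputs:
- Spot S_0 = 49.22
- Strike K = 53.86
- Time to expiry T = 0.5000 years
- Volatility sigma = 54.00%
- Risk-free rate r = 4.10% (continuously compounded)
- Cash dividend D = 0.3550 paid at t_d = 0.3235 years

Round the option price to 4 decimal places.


PV(D) = D * exp(-r * t_d) = 0.3550 * 0.98682407 = 0.35032255
S_0' = S_0 - PV(D) = 49.2200 - 0.35032255 = 48.86967745
d1 = (ln(S_0'/K) + (r + sigma^2/2)*T) / (sigma*sqrt(T)) = -0.01003300
d2 = d1 - sigma*sqrt(T) = -0.39187066
exp(-rT) = 0.97970870
N(d1) = 0.49599748; N(d2) = 0.34757689
C = S_0' * N(d1) - K * exp(-rT) * N(d2) = 48.86967745 * 0.49599748 - 53.8600 * 0.97970870 * 0.34757689 = 5.8986

Answer: Price = 5.8986


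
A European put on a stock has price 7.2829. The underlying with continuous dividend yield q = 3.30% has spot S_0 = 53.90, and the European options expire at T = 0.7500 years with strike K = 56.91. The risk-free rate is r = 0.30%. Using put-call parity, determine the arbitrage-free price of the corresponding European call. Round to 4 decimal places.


Answer: Call price = 3.0832

Derivation:
Put-call parity: C - P = S_0 * exp(-qT) - K * exp(-rT).
S_0 * exp(-qT) = 53.9000 * 0.97555377 = 52.58234820
K * exp(-rT) = 56.9100 * 0.99775253 = 56.78209645
C = P + S*exp(-qT) - K*exp(-rT)
C = 7.2829 + 52.58234820 - 56.78209645 = 3.0832


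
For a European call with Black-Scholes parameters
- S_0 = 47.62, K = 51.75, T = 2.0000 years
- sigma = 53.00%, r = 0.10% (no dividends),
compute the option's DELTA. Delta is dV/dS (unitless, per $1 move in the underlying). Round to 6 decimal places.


Answer: Delta = 0.605062

Derivation:
d1 = 0.2664704006; d2 = -0.4830627874
phi(d1) = 0.3850270180; exp(-qT) = 1.0000000000; exp(-rT) = 0.9980019987
N(d1) = 0.6050615238
Delta = exp(-qT) * N(d1) = 1.0000000000 * 0.6050615238 = 0.605062


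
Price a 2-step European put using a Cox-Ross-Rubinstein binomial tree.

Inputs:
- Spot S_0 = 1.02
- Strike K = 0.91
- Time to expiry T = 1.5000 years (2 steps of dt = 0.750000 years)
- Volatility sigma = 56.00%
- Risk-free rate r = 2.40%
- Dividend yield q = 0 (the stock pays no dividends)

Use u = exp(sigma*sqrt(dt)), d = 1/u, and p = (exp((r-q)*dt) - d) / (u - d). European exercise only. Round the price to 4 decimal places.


Answer: Price = V(0,0) = 0.1823

Derivation:
dt = T/N = 0.750000
u = exp(sigma*sqrt(dt)) = 1.624133; d = 1/u = 0.615713
p = (exp((r-q)*dt) - d) / (u - d) = 0.399090
Discount per step: exp(-r*dt) = 0.982161
Stock lattice S(k, i) with i counting down-moves:
  k=0: S(0,0) = 1.0200
  k=1: S(1,0) = 1.6566; S(1,1) = 0.6280
  k=2: S(2,0) = 2.6906; S(2,1) = 1.0200; S(2,2) = 0.3867
Terminal payoffs V(N, i) = max(K - S_T, 0):
  V(2,0) = 0.000000; V(2,1) = 0.000000; V(2,2) = 0.523315
Backward induction: V(k, i) = exp(-r*dt) * [p * V(k+1, i) + (1-p) * V(k+1, i+1)].
  V(1,0) = exp(-r*dt) * [p*0.000000 + (1-p)*0.000000] = 0.000000
  V(1,1) = exp(-r*dt) * [p*0.000000 + (1-p)*0.523315] = 0.308856
  V(0,0) = exp(-r*dt) * [p*0.000000 + (1-p)*0.308856] = 0.182284


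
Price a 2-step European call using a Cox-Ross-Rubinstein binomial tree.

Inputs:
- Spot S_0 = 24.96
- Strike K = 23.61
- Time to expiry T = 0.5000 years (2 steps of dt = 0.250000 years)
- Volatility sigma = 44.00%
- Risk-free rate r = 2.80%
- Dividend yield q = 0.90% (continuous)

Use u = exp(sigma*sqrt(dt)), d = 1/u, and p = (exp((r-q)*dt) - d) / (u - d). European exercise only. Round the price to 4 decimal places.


dt = T/N = 0.250000
u = exp(sigma*sqrt(dt)) = 1.246077; d = 1/u = 0.802519
p = (exp((r-q)*dt) - d) / (u - d) = 0.455955
Discount per step: exp(-r*dt) = 0.993024
Stock lattice S(k, i) with i counting down-moves:
  k=0: S(0,0) = 24.9600
  k=1: S(1,0) = 31.1021; S(1,1) = 20.0309
  k=2: S(2,0) = 38.7556; S(2,1) = 24.9600; S(2,2) = 16.0751
Terminal payoffs V(N, i) = max(S_T - K, 0):
  V(2,0) = 15.145572; V(2,1) = 1.350000; V(2,2) = 0.000000
Backward induction: V(k, i) = exp(-r*dt) * [p * V(k+1, i) + (1-p) * V(k+1, i+1)].
  V(1,0) = exp(-r*dt) * [p*15.145572 + (1-p)*1.350000] = 7.586867
  V(1,1) = exp(-r*dt) * [p*1.350000 + (1-p)*0.000000] = 0.611246
  V(0,0) = exp(-r*dt) * [p*7.586867 + (1-p)*0.611246] = 3.765366

Answer: Price = V(0,0) = 3.7654


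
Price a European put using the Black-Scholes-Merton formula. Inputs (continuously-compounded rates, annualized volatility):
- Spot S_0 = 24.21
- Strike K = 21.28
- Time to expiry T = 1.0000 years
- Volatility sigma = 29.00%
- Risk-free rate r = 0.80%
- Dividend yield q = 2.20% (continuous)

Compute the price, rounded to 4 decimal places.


Answer: Price = 1.4945

Derivation:
d1 = (ln(S/K) + (r - q + 0.5*sigma^2) * T) / (sigma * sqrt(T)) = 0.54154519
d2 = d1 - sigma * sqrt(T) = 0.25154519
exp(-rT) = 0.99203191; exp(-qT) = 0.97824024
P = K * exp(-rT) * N(-d2) - S_0 * exp(-qT) * N(-d1)
N(-d1) = 0.29406593; N(-d2) = 0.40069631
P = 21.2800 * 0.99203191 * 0.40069631 - 24.2100 * 0.97824024 * 0.29406593 = 1.4945


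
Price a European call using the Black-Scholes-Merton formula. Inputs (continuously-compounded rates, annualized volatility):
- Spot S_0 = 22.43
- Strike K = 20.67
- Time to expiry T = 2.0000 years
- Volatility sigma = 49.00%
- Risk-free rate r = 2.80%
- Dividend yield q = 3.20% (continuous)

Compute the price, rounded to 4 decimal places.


Answer: Price = 6.2769

Derivation:
d1 = (ln(S/K) + (r - q + 0.5*sigma^2) * T) / (sigma * sqrt(T)) = 0.45286001
d2 = d1 - sigma * sqrt(T) = -0.24010464
exp(-rT) = 0.94553914; exp(-qT) = 0.93800500
C = S_0 * exp(-qT) * N(d1) - K * exp(-rT) * N(d2)
N(d1) = 0.67467523; N(d2) = 0.40512457
C = 22.4300 * 0.93800500 * 0.67467523 - 20.6700 * 0.94553914 * 0.40512457 = 6.2769


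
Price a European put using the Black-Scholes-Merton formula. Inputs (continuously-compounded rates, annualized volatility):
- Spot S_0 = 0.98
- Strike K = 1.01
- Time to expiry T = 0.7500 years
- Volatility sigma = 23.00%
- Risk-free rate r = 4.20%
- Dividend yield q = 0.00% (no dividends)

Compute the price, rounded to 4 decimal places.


Answer: Price = 0.0770

Derivation:
d1 = (ln(S/K) + (r - q + 0.5*sigma^2) * T) / (sigma * sqrt(T)) = 0.10635526
d2 = d1 - sigma * sqrt(T) = -0.09283058
exp(-rT) = 0.96899096; exp(-qT) = 1.00000000
P = K * exp(-rT) * N(-d2) - S_0 * exp(-qT) * N(-d1)
N(-d1) = 0.45765025; N(-d2) = 0.53698092
P = 1.0100 * 0.96899096 * 0.53698092 - 0.9800 * 1.00000000 * 0.45765025 = 0.0770


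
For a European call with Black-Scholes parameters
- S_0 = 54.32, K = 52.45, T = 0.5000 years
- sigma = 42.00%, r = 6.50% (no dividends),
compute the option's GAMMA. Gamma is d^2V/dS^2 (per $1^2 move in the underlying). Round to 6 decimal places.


Answer: Gamma = 0.023043

Derivation:
d1 = 0.3758849959; d2 = 0.0789001478
phi(d1) = 0.3717315599; exp(-qT) = 1.0000000000; exp(-rT) = 0.9680224498
Gamma = exp(-qT) * phi(d1) / (S * sigma * sqrt(T)) = 1.0000000000 * 0.3717315599 / (54.3200 * 0.4200 * 0.7071067812) = 0.023043


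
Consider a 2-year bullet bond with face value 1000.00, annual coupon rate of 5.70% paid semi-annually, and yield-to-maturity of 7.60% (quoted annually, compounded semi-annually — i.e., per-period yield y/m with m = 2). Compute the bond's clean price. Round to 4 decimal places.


Coupon per period c = face * coupon_rate / m = 28.500000
Periods per year m = 2; per-period yield y/m = 0.038000
Number of cashflows N = 4
Cashflows (t years, CF_t, discount factor 1/(1+y/m)^(m*t), PV):
  t = 0.5000: CF_t = 28.500000, DF = 0.963391, PV = 27.456647
  t = 1.0000: CF_t = 28.500000, DF = 0.928122, PV = 26.451491
  t = 1.5000: CF_t = 28.500000, DF = 0.894145, PV = 25.483132
  t = 2.0000: CF_t = 1028.500000, DF = 0.861411, PV = 885.961566
Price P = sum_t PV_t = 965.352836

Answer: Price = 965.3528


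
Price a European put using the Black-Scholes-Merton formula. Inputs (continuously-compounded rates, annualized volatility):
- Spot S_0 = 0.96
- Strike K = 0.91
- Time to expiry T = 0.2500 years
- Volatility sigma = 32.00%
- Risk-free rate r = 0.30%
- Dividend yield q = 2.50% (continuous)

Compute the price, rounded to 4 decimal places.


d1 = (ln(S/K) + (r - q + 0.5*sigma^2) * T) / (sigma * sqrt(T)) = 0.37992928
d2 = d1 - sigma * sqrt(T) = 0.21992928
exp(-rT) = 0.99925028; exp(-qT) = 0.99376949
P = K * exp(-rT) * N(-d2) - S_0 * exp(-qT) * N(-d1)
N(-d1) = 0.35199896; N(-d2) = 0.41296312
P = 0.9100 * 0.99925028 * 0.41296312 - 0.9600 * 0.99376949 * 0.35199896 = 0.0397

Answer: Price = 0.0397


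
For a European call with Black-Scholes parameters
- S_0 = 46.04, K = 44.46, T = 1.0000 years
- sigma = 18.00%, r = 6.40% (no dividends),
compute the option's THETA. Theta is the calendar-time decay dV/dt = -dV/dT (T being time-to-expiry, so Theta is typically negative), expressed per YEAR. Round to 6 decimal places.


d1 = 0.6395593073; d2 = 0.4595593073
phi(d1) = 0.3251539271; exp(-qT) = 1.0000000000; exp(-rT) = 0.9380049995
Theta = -S*exp(-qT)*phi(d1)*sigma/(2*sqrt(T)) - r*K*exp(-rT)*N(d2) + q*S*exp(-qT)*N(d1)
N(d1) = 0.7387704275; N(d2) = 0.6770837134; sqrt(T) = 1.0000000000
Term 1 = -46.0400 * 1.0000000000 * 0.3251539271 * 0.1800 / (2 * 1.0000000000) = -1.3473078123
Term 2 = -0.0640 * 44.4600 * 0.9380049995 * 0.6770837134 = -1.8071614464
Term 3 = 0 (no dividend yield, q = 0)
Theta = -1.3473078123 + (-1.8071614464) + (0.0000000000) = -3.154469

Answer: Theta = -3.154469


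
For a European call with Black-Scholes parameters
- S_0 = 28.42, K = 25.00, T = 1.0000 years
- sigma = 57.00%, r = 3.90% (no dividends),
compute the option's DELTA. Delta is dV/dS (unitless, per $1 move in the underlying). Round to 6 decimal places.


Answer: Delta = 0.718491

Derivation:
d1 = 0.5783636804; d2 = 0.0083636804
phi(d1) = 0.3374996497; exp(-qT) = 1.0000000000; exp(-rT) = 0.9617507091
N(d1) = 0.7184906953
Delta = exp(-qT) * N(d1) = 1.0000000000 * 0.7184906953 = 0.718491


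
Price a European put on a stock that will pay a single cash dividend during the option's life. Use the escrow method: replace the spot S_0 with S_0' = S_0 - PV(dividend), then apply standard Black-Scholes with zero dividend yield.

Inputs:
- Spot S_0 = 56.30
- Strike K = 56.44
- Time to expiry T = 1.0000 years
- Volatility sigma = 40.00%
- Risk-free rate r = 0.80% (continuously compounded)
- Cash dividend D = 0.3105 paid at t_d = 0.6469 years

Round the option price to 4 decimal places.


Answer: Price = 8.8752

Derivation:
PV(D) = D * exp(-r * t_d) = 0.3105 * 0.99483817 = 0.30889725
S_0' = S_0 - PV(D) = 56.3000 - 0.30889725 = 55.99110275
d1 = (ln(S_0'/K) + (r + sigma^2/2)*T) / (sigma*sqrt(T)) = 0.20003668
d2 = d1 - sigma*sqrt(T) = -0.19996332
exp(-rT) = 0.99203191
N(-d1) = 0.42072595; N(-d2) = 0.57924537
P = K * exp(-rT) * N(-d2) - S_0' * N(-d1) = 56.4400 * 0.99203191 * 0.57924537 - 55.99110275 * 0.42072595 = 8.8752


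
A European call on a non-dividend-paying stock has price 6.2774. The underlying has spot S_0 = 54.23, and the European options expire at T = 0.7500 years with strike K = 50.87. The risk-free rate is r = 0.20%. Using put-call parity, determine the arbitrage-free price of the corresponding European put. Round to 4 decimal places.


Answer: Put price = 2.8412

Derivation:
Put-call parity: C - P = S_0 * exp(-qT) - K * exp(-rT).
S_0 * exp(-qT) = 54.2300 * 1.00000000 = 54.23000000
K * exp(-rT) = 50.8700 * 0.99850112 = 50.79375220
P = C - S*exp(-qT) + K*exp(-rT)
P = 6.2774 - 54.23000000 + 50.79375220 = 2.8412


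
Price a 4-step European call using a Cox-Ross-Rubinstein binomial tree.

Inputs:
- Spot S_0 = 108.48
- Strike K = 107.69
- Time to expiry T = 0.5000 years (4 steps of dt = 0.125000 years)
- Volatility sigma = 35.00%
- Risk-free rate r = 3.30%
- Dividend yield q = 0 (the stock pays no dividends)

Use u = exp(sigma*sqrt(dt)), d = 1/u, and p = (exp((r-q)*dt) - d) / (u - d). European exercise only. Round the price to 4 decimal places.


Answer: Price = V(0,0) = 11.3871

Derivation:
dt = T/N = 0.125000
u = exp(sigma*sqrt(dt)) = 1.131726; d = 1/u = 0.883606
p = (exp((r-q)*dt) - d) / (u - d) = 0.485763
Discount per step: exp(-r*dt) = 0.995883
Stock lattice S(k, i) with i counting down-moves:
  k=0: S(0,0) = 108.4800
  k=1: S(1,0) = 122.7696; S(1,1) = 95.8536
  k=2: S(2,0) = 138.9415; S(2,1) = 108.4800; S(2,2) = 84.6969
  k=3: S(3,0) = 157.2437; S(3,1) = 122.7696; S(3,2) = 95.8536; S(3,3) = 74.8387
  k=4: S(4,0) = 177.9568; S(4,1) = 138.9415; S(4,2) = 108.4800; S(4,3) = 84.6969; S(4,4) = 66.1279
Terminal payoffs V(N, i) = max(S_T - K, 0):
  V(4,0) = 70.266755; V(4,1) = 31.251530; V(4,2) = 0.790000; V(4,3) = 0.000000; V(4,4) = 0.000000
Backward induction: V(k, i) = exp(-r*dt) * [p * V(k+1, i) + (1-p) * V(k+1, i+1)].
  V(3,0) = exp(-r*dt) * [p*70.266755 + (1-p)*31.251530] = 49.997015
  V(3,1) = exp(-r*dt) * [p*31.251530 + (1-p)*0.790000] = 15.522916
  V(3,2) = exp(-r*dt) * [p*0.790000 + (1-p)*0.000000] = 0.382173
  V(3,3) = exp(-r*dt) * [p*0.000000 + (1-p)*0.000000] = 0.000000
  V(2,0) = exp(-r*dt) * [p*49.997015 + (1-p)*15.522916] = 32.136318
  V(2,1) = exp(-r*dt) * [p*15.522916 + (1-p)*0.382173] = 7.705135
  V(2,2) = exp(-r*dt) * [p*0.382173 + (1-p)*0.000000] = 0.184881
  V(1,0) = exp(-r*dt) * [p*32.136318 + (1-p)*7.705135] = 19.492325
  V(1,1) = exp(-r*dt) * [p*7.705135 + (1-p)*0.184881] = 3.822142
  V(0,0) = exp(-r*dt) * [p*19.492325 + (1-p)*3.822142] = 11.387067


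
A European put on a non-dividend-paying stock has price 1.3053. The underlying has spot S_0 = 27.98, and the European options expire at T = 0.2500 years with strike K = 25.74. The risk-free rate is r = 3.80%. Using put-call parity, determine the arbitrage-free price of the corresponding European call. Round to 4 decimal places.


Answer: Call price = 3.7887

Derivation:
Put-call parity: C - P = S_0 * exp(-qT) - K * exp(-rT).
S_0 * exp(-qT) = 27.9800 * 1.00000000 = 27.98000000
K * exp(-rT) = 25.7400 * 0.99054498 = 25.49662785
C = P + S*exp(-qT) - K*exp(-rT)
C = 1.3053 + 27.98000000 - 25.49662785 = 3.7887


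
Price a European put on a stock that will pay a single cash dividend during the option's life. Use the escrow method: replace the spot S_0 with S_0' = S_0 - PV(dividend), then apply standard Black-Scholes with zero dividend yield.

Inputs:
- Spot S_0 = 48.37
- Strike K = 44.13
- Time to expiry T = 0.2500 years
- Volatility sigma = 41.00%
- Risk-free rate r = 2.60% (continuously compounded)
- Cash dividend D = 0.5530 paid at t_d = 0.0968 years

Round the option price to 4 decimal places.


PV(D) = D * exp(-r * t_d) = 0.5530 * 0.99748636 = 0.55160996
S_0' = S_0 - PV(D) = 48.3700 - 0.55160996 = 47.81839004
d1 = (ln(S_0'/K) + (r + sigma^2/2)*T) / (sigma*sqrt(T)) = 0.52577059
d2 = d1 - sigma*sqrt(T) = 0.32077059
exp(-rT) = 0.99352108
N(-d1) = 0.29952381; N(-d2) = 0.37419212
P = K * exp(-rT) * N(-d2) - S_0' * N(-d1) = 44.1300 * 0.99352108 * 0.37419212 - 47.81839004 * 0.29952381 = 2.0834

Answer: Price = 2.0834


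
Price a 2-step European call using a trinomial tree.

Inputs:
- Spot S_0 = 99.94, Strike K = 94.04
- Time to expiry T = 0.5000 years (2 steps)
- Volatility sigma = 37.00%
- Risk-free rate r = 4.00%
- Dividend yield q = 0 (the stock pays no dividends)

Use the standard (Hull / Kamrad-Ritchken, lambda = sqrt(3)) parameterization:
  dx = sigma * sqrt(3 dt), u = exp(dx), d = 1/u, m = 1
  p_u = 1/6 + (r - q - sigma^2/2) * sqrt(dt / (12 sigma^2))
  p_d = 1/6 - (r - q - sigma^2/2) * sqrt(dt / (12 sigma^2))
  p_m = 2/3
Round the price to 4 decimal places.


dt = T/N = 0.250000; dx = sigma*sqrt(3*dt) = 0.320429
u = exp(dx) = 1.377719; d = 1/u = 0.725837
p_u = 0.155568, p_m = 0.666667, p_d = 0.177765
Discount per step: exp(-r*dt) = 0.990050
Stock lattice S(k, j) with j the centered position index:
  k=0: S(0,+0) = 99.9400
  k=1: S(1,-1) = 72.5402; S(1,+0) = 99.9400; S(1,+1) = 137.6893
  k=2: S(2,-2) = 52.6524; S(2,-1) = 72.5402; S(2,+0) = 99.9400; S(2,+1) = 137.6893; S(2,+2) = 189.6971
Terminal payoffs V(N, j) = max(S_T - K, 0):
  V(2,-2) = 0.000000; V(2,-1) = 0.000000; V(2,+0) = 5.900000; V(2,+1) = 43.649260; V(2,+2) = 95.657141
Backward induction: V(k, j) = exp(-r*dt) * [p_u * V(k+1, j+1) + p_m * V(k+1, j) + p_d * V(k+1, j-1)]
  V(1,-1) = exp(-r*dt) * [p_u*5.900000 + p_m*0.000000 + p_d*0.000000] = 0.908720
  V(1,+0) = exp(-r*dt) * [p_u*43.649260 + p_m*5.900000 + p_d*0.000000] = 10.617070
  V(1,+1) = exp(-r*dt) * [p_u*95.657141 + p_m*43.649260 + p_d*5.900000] = 44.581486
  V(0,+0) = exp(-r*dt) * [p_u*44.581486 + p_m*10.617070 + p_d*0.908720] = 14.034006

Answer: Price = V(0,0) = 14.0340


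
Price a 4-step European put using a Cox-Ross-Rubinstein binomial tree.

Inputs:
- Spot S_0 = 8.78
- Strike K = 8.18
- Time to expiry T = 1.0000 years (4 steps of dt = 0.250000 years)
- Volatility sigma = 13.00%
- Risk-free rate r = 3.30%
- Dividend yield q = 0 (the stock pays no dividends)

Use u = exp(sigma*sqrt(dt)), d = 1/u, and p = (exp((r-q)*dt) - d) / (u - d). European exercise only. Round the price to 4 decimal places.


dt = T/N = 0.250000
u = exp(sigma*sqrt(dt)) = 1.067159; d = 1/u = 0.937067
p = (exp((r-q)*dt) - d) / (u - d) = 0.547435
Discount per step: exp(-r*dt) = 0.991784
Stock lattice S(k, i) with i counting down-moves:
  k=0: S(0,0) = 8.7800
  k=1: S(1,0) = 9.3697; S(1,1) = 8.2275
  k=2: S(2,0) = 9.9989; S(2,1) = 8.7800; S(2,2) = 7.7097
  k=3: S(3,0) = 10.6704; S(3,1) = 9.3697; S(3,2) = 8.2275; S(3,3) = 7.2245
  k=4: S(4,0) = 11.3870; S(4,1) = 9.9989; S(4,2) = 8.7800; S(4,3) = 7.7097; S(4,4) = 6.7698
Terminal payoffs V(N, i) = max(K - S_T, 0):
  V(4,0) = 0.000000; V(4,1) = 0.000000; V(4,2) = 0.000000; V(4,3) = 0.470322; V(4,4) = 1.410167
Backward induction: V(k, i) = exp(-r*dt) * [p * V(k+1, i) + (1-p) * V(k+1, i+1)].
  V(3,0) = exp(-r*dt) * [p*0.000000 + (1-p)*0.000000] = 0.000000
  V(3,1) = exp(-r*dt) * [p*0.000000 + (1-p)*0.000000] = 0.000000
  V(3,2) = exp(-r*dt) * [p*0.000000 + (1-p)*0.470322] = 0.211103
  V(3,3) = exp(-r*dt) * [p*0.470322 + (1-p)*1.410167] = 0.888304
  V(2,0) = exp(-r*dt) * [p*0.000000 + (1-p)*0.000000] = 0.000000
  V(2,1) = exp(-r*dt) * [p*0.000000 + (1-p)*0.211103] = 0.094753
  V(2,2) = exp(-r*dt) * [p*0.211103 + (1-p)*0.888304] = 0.513328
  V(1,0) = exp(-r*dt) * [p*0.000000 + (1-p)*0.094753] = 0.042529
  V(1,1) = exp(-r*dt) * [p*0.094753 + (1-p)*0.513328] = 0.281850
  V(0,0) = exp(-r*dt) * [p*0.042529 + (1-p)*0.281850] = 0.149598

Answer: Price = V(0,0) = 0.1496


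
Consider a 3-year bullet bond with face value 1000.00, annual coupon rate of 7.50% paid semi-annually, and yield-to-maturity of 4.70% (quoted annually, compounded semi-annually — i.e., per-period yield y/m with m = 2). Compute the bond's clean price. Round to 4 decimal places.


Answer: Price = 1077.5021

Derivation:
Coupon per period c = face * coupon_rate / m = 37.500000
Periods per year m = 2; per-period yield y/m = 0.023500
Number of cashflows N = 6
Cashflows (t years, CF_t, discount factor 1/(1+y/m)^(m*t), PV):
  t = 0.5000: CF_t = 37.500000, DF = 0.977040, PV = 36.638984
  t = 1.0000: CF_t = 37.500000, DF = 0.954606, PV = 35.797737
  t = 1.5000: CF_t = 37.500000, DF = 0.932688, PV = 34.975806
  t = 2.0000: CF_t = 37.500000, DF = 0.911273, PV = 34.172746
  t = 2.5000: CF_t = 37.500000, DF = 0.890350, PV = 33.388125
  t = 3.0000: CF_t = 1037.500000, DF = 0.869907, PV = 902.528705
Price P = sum_t PV_t = 1077.502102


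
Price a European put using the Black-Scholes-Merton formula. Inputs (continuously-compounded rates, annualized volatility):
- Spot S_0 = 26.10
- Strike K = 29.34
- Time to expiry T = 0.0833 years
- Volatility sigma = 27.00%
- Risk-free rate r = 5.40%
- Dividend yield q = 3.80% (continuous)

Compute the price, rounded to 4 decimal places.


d1 = (ln(S/K) + (r - q + 0.5*sigma^2) * T) / (sigma * sqrt(T)) = -1.44555561
d2 = d1 - sigma * sqrt(T) = -1.52348231
exp(-rT) = 0.99551190; exp(-qT) = 0.99683960
P = K * exp(-rT) * N(-d2) - S_0 * exp(-qT) * N(-d1)
N(-d1) = 0.92584906; N(-d2) = 0.93618096
P = 29.3400 * 0.99551190 * 0.93618096 - 26.1000 * 0.99683960 * 0.92584906 = 3.2560

Answer: Price = 3.2560


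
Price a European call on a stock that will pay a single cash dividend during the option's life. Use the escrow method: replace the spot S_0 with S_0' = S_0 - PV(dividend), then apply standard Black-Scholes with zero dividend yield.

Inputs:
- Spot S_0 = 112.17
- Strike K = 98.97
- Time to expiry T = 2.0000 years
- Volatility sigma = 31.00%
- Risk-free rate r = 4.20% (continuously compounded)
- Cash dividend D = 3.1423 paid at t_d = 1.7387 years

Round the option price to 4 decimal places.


Answer: Price = 27.9586

Derivation:
PV(D) = D * exp(-r * t_d) = 3.1423 * 0.92957722 = 2.92101049
S_0' = S_0 - PV(D) = 112.1700 - 2.92101049 = 109.24898951
d1 = (ln(S_0'/K) + (r + sigma^2/2)*T) / (sigma*sqrt(T)) = 0.63619723
d2 = d1 - sigma*sqrt(T) = 0.19779102
exp(-rT) = 0.91943126
N(d1) = 0.73767606; N(d2) = 0.57839571
C = S_0' * N(d1) - K * exp(-rT) * N(d2) = 109.24898951 * 0.73767606 - 98.9700 * 0.91943126 * 0.57839571 = 27.9586


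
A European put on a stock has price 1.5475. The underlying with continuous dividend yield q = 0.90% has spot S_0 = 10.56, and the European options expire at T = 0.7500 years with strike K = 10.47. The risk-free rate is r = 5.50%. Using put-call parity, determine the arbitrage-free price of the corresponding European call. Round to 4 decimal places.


Answer: Call price = 1.9896

Derivation:
Put-call parity: C - P = S_0 * exp(-qT) - K * exp(-rT).
S_0 * exp(-qT) = 10.5600 * 0.99327273 = 10.48896003
K * exp(-rT) = 10.4700 * 0.95958920 = 10.04689895
C = P + S*exp(-qT) - K*exp(-rT)
C = 1.5475 + 10.48896003 - 10.04689895 = 1.9896


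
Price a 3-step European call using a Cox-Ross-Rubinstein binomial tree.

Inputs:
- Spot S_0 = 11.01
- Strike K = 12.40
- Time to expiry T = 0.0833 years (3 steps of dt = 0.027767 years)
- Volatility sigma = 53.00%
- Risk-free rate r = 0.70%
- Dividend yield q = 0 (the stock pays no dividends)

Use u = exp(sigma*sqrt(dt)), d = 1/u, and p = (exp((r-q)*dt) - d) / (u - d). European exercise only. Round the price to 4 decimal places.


Answer: Price = V(0,0) = 0.2142

Derivation:
dt = T/N = 0.027767
u = exp(sigma*sqrt(dt)) = 1.092333; d = 1/u = 0.915472
p = (exp((r-q)*dt) - d) / (u - d) = 0.479035
Discount per step: exp(-r*dt) = 0.999806
Stock lattice S(k, i) with i counting down-moves:
  k=0: S(0,0) = 11.0100
  k=1: S(1,0) = 12.0266; S(1,1) = 10.0793
  k=2: S(2,0) = 13.1370; S(2,1) = 11.0100; S(2,2) = 9.2274
  k=3: S(3,0) = 14.3500; S(3,1) = 12.0266; S(3,2) = 10.0793; S(3,3) = 8.4474
Terminal payoffs V(N, i) = max(S_T - K, 0):
  V(3,0) = 1.950014; V(3,1) = 0.000000; V(3,2) = 0.000000; V(3,3) = 0.000000
Backward induction: V(k, i) = exp(-r*dt) * [p * V(k+1, i) + (1-p) * V(k+1, i+1)].
  V(2,0) = exp(-r*dt) * [p*1.950014 + (1-p)*0.000000] = 0.933943
  V(2,1) = exp(-r*dt) * [p*0.000000 + (1-p)*0.000000] = 0.000000
  V(2,2) = exp(-r*dt) * [p*0.000000 + (1-p)*0.000000] = 0.000000
  V(1,0) = exp(-r*dt) * [p*0.933943 + (1-p)*0.000000] = 0.447304
  V(1,1) = exp(-r*dt) * [p*0.000000 + (1-p)*0.000000] = 0.000000
  V(0,0) = exp(-r*dt) * [p*0.447304 + (1-p)*0.000000] = 0.214232


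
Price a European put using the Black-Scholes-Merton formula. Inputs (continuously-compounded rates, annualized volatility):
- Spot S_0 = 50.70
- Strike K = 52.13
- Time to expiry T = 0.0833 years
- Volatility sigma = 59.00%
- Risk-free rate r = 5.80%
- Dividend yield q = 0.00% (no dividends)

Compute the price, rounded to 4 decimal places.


Answer: Price = 4.1010

Derivation:
d1 = (ln(S/K) + (r - q + 0.5*sigma^2) * T) / (sigma * sqrt(T)) = -0.04982799
d2 = d1 - sigma * sqrt(T) = -0.22011226
exp(-rT) = 0.99518025; exp(-qT) = 1.00000000
P = K * exp(-rT) * N(-d2) - S_0 * exp(-qT) * N(-d1)
N(-d1) = 0.51987027; N(-d2) = 0.58710814
P = 52.1300 * 0.99518025 * 0.58710814 - 50.7000 * 1.00000000 * 0.51987027 = 4.1010
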